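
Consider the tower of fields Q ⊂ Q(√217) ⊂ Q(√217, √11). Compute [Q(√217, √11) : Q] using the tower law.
[Q(√217, √11) : Q] = 4

[Q(√217):Q] = 2 (min poly x^2 - 217, irreducible since 217 is squarefree > 1). For the top step, suppose √11 ∈ Q(√217), say √11 = c + d√217 with c, d ∈ Q. Squaring: 11 = c^2 + 217d^2 + 2cd√217. Since √217 ∉ Q this forces 2cd = 0. If d = 0 then √11 = c ∈ Q, contradicting 11 squarefree > 1. If c = 0 then 11 = 217d^2, so 217·11 = (217d)^2 is a perfect square in Q — but 217·11 = 2387 is not a perfect square (since 217 and 11 are distinct squarefree integers). Contradiction. Hence √11 ∉ Q(√217), so x^2 - 11 stays irreducible over Q(√217) and [Q(√217, √11) : Q(√217)] = 2. By the tower law, [Q(√217, √11) : Q] = 2 · 2 = 4.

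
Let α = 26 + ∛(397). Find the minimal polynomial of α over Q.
m_α(x) = x^3 - 78x^2 + 2028x - 17973

Set β = α - 26 = ∛(397), so β^3 = 397. Then (α - 26)^3 - 397 = 0, i.e. α is a root of g(x) = (x - 26)^3 - 397 = x^3 - 78x^2 + 2028x - 17973. Since g(x) = h(x - 26) where h(x) = x^3 - 397, and h is irreducible over Q (because 397 is not a perfect cube, so h has no rational root, and a monic cubic with no rational root is irreducible), g is also irreducible (irreducibility is preserved under the substitution x → x - 26). Hence m_α(x) = x^3 - 78x^2 + 2028x - 17973.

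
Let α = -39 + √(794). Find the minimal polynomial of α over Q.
m_α(x) = x^2 + 78x + 727

From α + 39 = √(794), squaring gives (α + 39)^2 = 794, i.e. α^2 + 78α + 1521 = 794, so α^2 + 78α + 727 = 0. The discriminant of x^2 + 78x + 727 is (78)^2 - 4·(727) = 6084 - 2908 = 3176, and 4·(794) is not a perfect square in Q since 794 is squarefree and ≠ 1. Hence x^2 + 78x + 727 is irreducible over Q and is the minimal polynomial of α.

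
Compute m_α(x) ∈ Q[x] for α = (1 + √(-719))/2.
m_α(x) = x^2 - x + 180

From 2α - 1 = √(-719), squaring gives (2α - 1)^2 = -719, i.e. 4α^2 - 4α + 1 = -719, so α^2 - α + (1 + 719)/4 = 0. Since -719 ≡ 1 (mod 4), (1 + 719)/4 = 180 ∈ Z. The polynomial x^2 - x + 180 has discriminant 1 - 4·(180) = -719, which is not a perfect square in Q (d = -719 is squarefree and ≠ 1), so x^2 - x + 180 is irreducible over Q. It is the minimal polynomial of α.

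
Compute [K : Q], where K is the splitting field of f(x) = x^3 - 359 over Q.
[K : Q] = 6

The roots of x^3 - 359 are ∛359, ω∛359, ω^2∛359 where ω = e^(2πi/3) is a primitive cube root of unity, so K = Q(∛359, ω). Now [Q(∛359):Q] = 3 (since 359 is not a perfect cube, x^3 - 359 is irreducible) and [Q(ω):Q] = 2. Both 2 and 3 divide [K:Q], and [K:Q] ≤ 3·2 = 6, so [K:Q] = 6. (Equivalently: Q(∛359) ⊂ R but ω ∉ R, so [K : Q(∛359)] = 2.)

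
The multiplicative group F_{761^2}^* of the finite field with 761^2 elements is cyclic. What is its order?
|F_{761^2}^*| = 579120

F_{761^2} has 761^2 = 579121 elements; its multiplicative group consists of all nonzero elements, so |F_{761^2}^*| = 579121 - 1 = 579120. (It is cyclic since any finite subgroup of the multiplicative group of a field is cyclic.)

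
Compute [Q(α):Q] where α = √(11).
[Q(α):Q] = 2

[Q(α):Q] equals the degree of the minimal polynomial of α. Here α^2 = 11 and x^2 - 11 is irreducible (d = 11 is squarefree, ≠ 1, hence not a square), so deg(m_α) = 2. Thus [Q(α):Q] = 2.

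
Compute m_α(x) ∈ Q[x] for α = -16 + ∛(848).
m_α(x) = x^3 + 48x^2 + 768x + 3248

Set β = α + 16 = ∛(848), so β^3 = 848. Then (α + 16)^3 - 848 = 0, i.e. α is a root of g(x) = (x + 16)^3 - 848 = x^3 + 48x^2 + 768x + 3248. Since g(x) = h(x + 16) where h(x) = x^3 - 848, and h is irreducible over Q (because 848 is not a perfect cube, so h has no rational root, and a monic cubic with no rational root is irreducible), g is also irreducible (irreducibility is preserved under the substitution x → x + 16). Hence m_α(x) = x^3 + 48x^2 + 768x + 3248.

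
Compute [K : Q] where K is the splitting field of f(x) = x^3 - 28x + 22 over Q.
[K : Q] = 6

By the rational root test, any rational root of the monic integer polynomial f(x) = x^3 - 28x + 22 must be an integer dividing the constant term 22, i.e. one of ±{1, 2, 11, 22}. Evaluating: f(1) = -5, f(-1) = 49, f(2) = -26, f(-2) = 70, f(11) = 1045, f(-11) = -1001, f(22) = 10054, f(-22) = -10010; none is 0, so f has no rational root and is therefore irreducible over Q (a cubic with no linear factor over a field is irreducible). For an irreducible cubic, the Galois group is A_3 or S_3 according as the discriminant disc(f) = -4a^3 - 27b^2 = -4·(-28)^3 - 27·(22)^2 = 74740 is or is not a square in Q. Here disc(f) = 74740 is not a perfect square in Q, so the Galois group of f over Q is not contained in A_3 and must be all of S_3. The splitting field has degree |S_3| = 6 over Q, so [K : Q] = 6.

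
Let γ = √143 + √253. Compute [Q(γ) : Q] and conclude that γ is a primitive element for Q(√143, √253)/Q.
[Q(γ) : Q] = 4 (equivalently, Q(γ) = Q(√143, √253))

Obviously Q(γ) ⊆ Q(√143, √253), and [Q(√143, √253):Q] = 4 (since 143, 253 are distinct squarefree integers > 1 with 36179 not a perfect square). To show equality we compute the minimal polynomial of γ. From γ = √143 + √253: γ^2 = 143 + 2√(36179) + 253 = 396 + 2√(36179), so γ^2 - 396 = 2√(36179); squaring, (γ^2 - 396)^2 = 4·36179, i.e. γ^4 - 792γ^2 + 156816 - 144716 = 0, i.e. γ^4 - 792γ^2 + 12100 = 0. So γ is a root of x^4 - 792x^2 + 12100. This polynomial is irreducible over Q: it has no rational root (each ±√143 ± √253 is irrational), and any factorization into two quadratics over Q would force √(36179) ∈ Q (pairing opposite roots) or √143, √253 ∈ Q (other pairings), all impossible. Hence [Q(γ):Q] = 4 = [Q(√143, √253):Q], so Q(γ) = Q(√143, √253).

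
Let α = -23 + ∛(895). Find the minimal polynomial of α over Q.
m_α(x) = x^3 + 69x^2 + 1587x + 11272

Set β = α + 23 = ∛(895), so β^3 = 895. Then (α + 23)^3 - 895 = 0, i.e. α is a root of g(x) = (x + 23)^3 - 895 = x^3 + 69x^2 + 1587x + 11272. Since g(x) = h(x + 23) where h(x) = x^3 - 895, and h is irreducible over Q (because 895 is not a perfect cube, so h has no rational root, and a monic cubic with no rational root is irreducible), g is also irreducible (irreducibility is preserved under the substitution x → x + 23). Hence m_α(x) = x^3 + 69x^2 + 1587x + 11272.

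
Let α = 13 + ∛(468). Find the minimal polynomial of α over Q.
m_α(x) = x^3 - 39x^2 + 507x - 2665

Set β = α - 13 = ∛(468), so β^3 = 468. Then (α - 13)^3 - 468 = 0, i.e. α is a root of g(x) = (x - 13)^3 - 468 = x^3 - 39x^2 + 507x - 2665. Since g(x) = h(x - 13) where h(x) = x^3 - 468, and h is irreducible over Q (because 468 is not a perfect cube, so h has no rational root, and a monic cubic with no rational root is irreducible), g is also irreducible (irreducibility is preserved under the substitution x → x - 13). Hence m_α(x) = x^3 - 39x^2 + 507x - 2665.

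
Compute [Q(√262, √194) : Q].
[Q(√262, √194) : Q] = 4

[Q(√262):Q] = 2 (min poly x^2 - 262, irreducible since 262 is squarefree > 1). For the top step, suppose √194 ∈ Q(√262), say √194 = c + d√262 with c, d ∈ Q. Squaring: 194 = c^2 + 262d^2 + 2cd√262. Since √262 ∉ Q this forces 2cd = 0. If d = 0 then √194 = c ∈ Q, contradicting 194 squarefree > 1. If c = 0 then 194 = 262d^2, so 262·194 = (262d)^2 is a perfect square in Q — but 262·194 = 50828 is not a perfect square (since 262 and 194 are distinct squarefree integers). Contradiction. Hence √194 ∉ Q(√262), so x^2 - 194 stays irreducible over Q(√262) and [Q(√262, √194) : Q(√262)] = 2. By the tower law, [Q(√262, √194) : Q] = 2 · 2 = 4.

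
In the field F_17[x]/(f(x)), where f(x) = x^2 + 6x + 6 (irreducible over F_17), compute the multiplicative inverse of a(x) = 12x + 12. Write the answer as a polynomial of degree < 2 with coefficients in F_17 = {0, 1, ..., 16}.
a(x)^(-1) ≡ 7x + 1 (mod f(x))

Since f is irreducible over F_17, F_17[x]/(f) is a field and a(x) ≠ 0 has an inverse. Apply the extended Euclidean algorithm to f(x) and a(x) in F_17[x]: f(x) = (10x + 16)·a(x) + (1). The last nonzero remainder is the constant 1 = gcd(f, a) in F_17. Back-substituting through the division chain expresses 1 = s(x)·a(x) + t(x)·f(x) with s(x) ≡ 7x + 1 (mod f), so a(x)^(-1) ≡ s(x) = 7x + 1 (mod f). Check: (12x + 12)·(7x + 1) = 16x^2 + 11x + 12 ≡ 1 (mod x^2 + 6x + 6).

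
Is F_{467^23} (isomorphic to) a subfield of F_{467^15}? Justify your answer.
No: F_{467^23} is not a subfield of F_{467^15}

F_{p^m} embeds in F_{p^n} iff m | n. Here 23 ∤ 15 (since 15 = 0·23 + 15 with remainder 15 ≠ 0), so F_{467^23} is not a subfield of F_{467^15}. Equivalently: if it were, the tower law would give 23 = [F_{467^23}:F_467] dividing [F_{467^15}:F_467] = 15, contradiction.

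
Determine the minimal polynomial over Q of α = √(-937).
m_α(x) = x^2 + 937

α satisfies α^2 + 937 = 0, so x^2 + 937 annihilates α. Since d = -937 is squarefree and ≠ 1, it is not a perfect square in Q, so x^2 + 937 has no rational root and is therefore irreducible over Q (a degree-2 polynomial over a field is irreducible iff it has no root). Hence m_α(x) = x^2 + 937.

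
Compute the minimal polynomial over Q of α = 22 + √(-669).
m_α(x) = x^2 - 44x + 1153

From α - 22 = √(-669), squaring gives (α - 22)^2 = -669, i.e. α^2 - 44α + 484 = -669, so α^2 - 44α + 1153 = 0. The discriminant of x^2 - 44x + 1153 is (-44)^2 - 4·(1153) = 1936 - 4612 = -2676, and 4·(-669) is not a perfect square in Q since -669 is squarefree and ≠ 1. Hence x^2 - 44x + 1153 is irreducible over Q and is the minimal polynomial of α.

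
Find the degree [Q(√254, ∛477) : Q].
[Q(√254, ∛477) : Q] = 6

Let L = Q(√254, ∛477). Since Q(√254) ⊂ L and [Q(√254):Q] = 2, the tower law gives 2 | [L:Q]. Likewise Q(∛477) ⊂ L with [Q(∛477):Q] = 3 (because 477 is not a perfect cube), so 3 | [L:Q]. As gcd(2,3) = 1, [L:Q] is divisible by 6. Conversely L is generated over Q by √254 and ∛477, so [L:Q] ≤ 2·3 = 6. Therefore [Q(√254, ∛477) : Q] = 6.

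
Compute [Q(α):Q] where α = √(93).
[Q(α):Q] = 2

[Q(α):Q] equals the degree of the minimal polynomial of α. Here α^2 = 93 and x^2 - 93 is irreducible (d = 93 is squarefree, ≠ 1, hence not a square), so deg(m_α) = 2. Thus [Q(α):Q] = 2.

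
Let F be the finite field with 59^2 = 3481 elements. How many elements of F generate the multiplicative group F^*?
There are φ(3480) = 896 primitive elements

F_q^* is cyclic of order q - 1 = 3480. A cyclic group of order m has exactly φ(m) generators. Here m = 3480 = 2^3 · 3 · 5 · 29, so the number of primitive elements is φ(3480) = 896.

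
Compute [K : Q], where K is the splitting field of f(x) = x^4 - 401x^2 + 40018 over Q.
[K : Q] = 4

Solving the quadratic in x^2: x^2 = (401 ± √(401^2 - 4·40018))/2 = (401 ± √729)/2 = (401 ± 27)/2, giving x^2 = 214 or x^2 = 187. So f(x) = (x^2 - 214)(x^2 - 187) and the roots of f are ±√214, ±√187. Hence the splitting field is K = Q(√214, √187). Since 214 and 187 are distinct squarefree integers > 1, their product 40018 is not a perfect square, so √187 ∉ Q(√214). By the tower law [K:Q] = [Q(√214,√187):Q(√214)] · [Q(√214):Q] = 2 · 2 = 4.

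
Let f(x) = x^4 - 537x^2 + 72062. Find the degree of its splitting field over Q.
[K : Q] = 4

Solving the quadratic in x^2: x^2 = (537 ± √(537^2 - 4·72062))/2 = (537 ± √121)/2 = (537 ± 11)/2, giving x^2 = 263 or x^2 = 274. So f(x) = (x^2 - 263)(x^2 - 274) and the roots of f are ±√263, ±√274. Hence the splitting field is K = Q(√263, √274). Since 263 and 274 are distinct squarefree integers > 1, their product 72062 is not a perfect square, so √274 ∉ Q(√263). By the tower law [K:Q] = [Q(√263,√274):Q(√263)] · [Q(√263):Q] = 2 · 2 = 4.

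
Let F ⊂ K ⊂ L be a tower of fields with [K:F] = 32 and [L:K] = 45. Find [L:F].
[L:F] = 1440

The tower law says that for any tower of field extensions F ⊂ K ⊂ L with finite degrees, [L:F] = [L:K] · [K:F]. Here this gives [L:F] = 45 · 32 = 1440.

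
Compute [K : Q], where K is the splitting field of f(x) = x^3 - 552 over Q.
[K : Q] = 6

The roots of x^3 - 552 are ∛552, ω∛552, ω^2∛552 where ω = e^(2πi/3) is a primitive cube root of unity, so K = Q(∛552, ω). Now [Q(∛552):Q] = 3 (since 552 is not a perfect cube, x^3 - 552 is irreducible) and [Q(ω):Q] = 2. Both 2 and 3 divide [K:Q], and [K:Q] ≤ 3·2 = 6, so [K:Q] = 6. (Equivalently: Q(∛552) ⊂ R but ω ∉ R, so [K : Q(∛552)] = 2.)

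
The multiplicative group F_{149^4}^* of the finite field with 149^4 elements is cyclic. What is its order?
|F_{149^4}^*| = 492884400

F_{149^4} has 149^4 = 492884401 elements; its multiplicative group consists of all nonzero elements, so |F_{149^4}^*| = 492884401 - 1 = 492884400. (It is cyclic since any finite subgroup of the multiplicative group of a field is cyclic.)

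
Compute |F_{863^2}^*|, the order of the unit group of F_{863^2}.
|F_{863^2}^*| = 744768

F_{863^2} has 863^2 = 744769 elements; its multiplicative group consists of all nonzero elements, so |F_{863^2}^*| = 744769 - 1 = 744768. (It is cyclic since any finite subgroup of the multiplicative group of a field is cyclic.)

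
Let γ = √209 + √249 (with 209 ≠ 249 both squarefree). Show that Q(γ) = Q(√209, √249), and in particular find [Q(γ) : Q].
[Q(γ) : Q] = 4 (equivalently, Q(γ) = Q(√209, √249))

Obviously Q(γ) ⊆ Q(√209, √249), and [Q(√209, √249):Q] = 4 (since 209, 249 are distinct squarefree integers > 1 with 52041 not a perfect square). To show equality we compute the minimal polynomial of γ. From γ = √209 + √249: γ^2 = 209 + 2√(52041) + 249 = 458 + 2√(52041), so γ^2 - 458 = 2√(52041); squaring, (γ^2 - 458)^2 = 4·52041, i.e. γ^4 - 916γ^2 + 209764 - 208164 = 0, i.e. γ^4 - 916γ^2 + 1600 = 0. So γ is a root of x^4 - 916x^2 + 1600. This polynomial is irreducible over Q: it has no rational root (each ±√209 ± √249 is irrational), and any factorization into two quadratics over Q would force √(52041) ∈ Q (pairing opposite roots) or √209, √249 ∈ Q (other pairings), all impossible. Hence [Q(γ):Q] = 4 = [Q(√209, √249):Q], so Q(γ) = Q(√209, √249).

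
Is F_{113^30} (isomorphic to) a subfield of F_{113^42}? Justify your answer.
No: F_{113^30} is not a subfield of F_{113^42}

F_{p^m} embeds in F_{p^n} iff m | n. Here 30 ∤ 42 (since 42 = 1·30 + 12 with remainder 12 ≠ 0), so F_{113^30} is not a subfield of F_{113^42}. Equivalently: if it were, the tower law would give 30 = [F_{113^30}:F_113] dividing [F_{113^42}:F_113] = 42, contradiction.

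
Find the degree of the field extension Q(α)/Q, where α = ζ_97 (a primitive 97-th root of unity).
[Q(α):Q] = 96

The minimal polynomial of ζ_97 over Q is the 97-th cyclotomic polynomial Φ_97(x), which is irreducible over Q and has degree φ(97) = 96. Hence [Q(α):Q] = φ(97) = 96.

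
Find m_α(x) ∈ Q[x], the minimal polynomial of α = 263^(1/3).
m_α(x) = x^3 - 263

α satisfies α^3 = 263, so x^3 - 263 annihilates α. By the rational root test, a rational root p/q (in lowest terms) of x^3 - 263 would satisfy p^3 = 263 q^3, forcing q = 1 and p^3 = 263; but 263 is not a perfect cube, contradiction. A monic cubic over Q with no rational root is irreducible (any nontrivial factorization would include a linear factor). Hence x^3 - 263 is the minimal polynomial of α, and in particular [Q(α):Q] = 3.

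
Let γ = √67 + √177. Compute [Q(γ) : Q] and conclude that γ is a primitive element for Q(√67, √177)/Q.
[Q(γ) : Q] = 4 (equivalently, Q(γ) = Q(√67, √177))

Obviously Q(γ) ⊆ Q(√67, √177), and [Q(√67, √177):Q] = 4 (since 67, 177 are distinct squarefree integers > 1 with 11859 not a perfect square). To show equality we compute the minimal polynomial of γ. From γ = √67 + √177: γ^2 = 67 + 2√(11859) + 177 = 244 + 2√(11859), so γ^2 - 244 = 2√(11859); squaring, (γ^2 - 244)^2 = 4·11859, i.e. γ^4 - 488γ^2 + 59536 - 47436 = 0, i.e. γ^4 - 488γ^2 + 12100 = 0. So γ is a root of x^4 - 488x^2 + 12100. This polynomial is irreducible over Q: it has no rational root (each ±√67 ± √177 is irrational), and any factorization into two quadratics over Q would force √(11859) ∈ Q (pairing opposite roots) or √67, √177 ∈ Q (other pairings), all impossible. Hence [Q(γ):Q] = 4 = [Q(√67, √177):Q], so Q(γ) = Q(√67, √177).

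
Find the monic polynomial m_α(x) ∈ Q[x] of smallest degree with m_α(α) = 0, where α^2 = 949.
m_α(x) = x^2 - 949

α satisfies α^2 - 949 = 0, so x^2 - 949 annihilates α. Since d = 949 is squarefree and ≠ 1, it is not a perfect square in Q, so x^2 - 949 has no rational root and is therefore irreducible over Q (a degree-2 polynomial over a field is irreducible iff it has no root). Hence m_α(x) = x^2 - 949.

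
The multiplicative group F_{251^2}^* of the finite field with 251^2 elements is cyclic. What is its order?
|F_{251^2}^*| = 63000

F_{251^2} has 251^2 = 63001 elements; its multiplicative group consists of all nonzero elements, so |F_{251^2}^*| = 63001 - 1 = 63000. (It is cyclic since any finite subgroup of the multiplicative group of a field is cyclic.)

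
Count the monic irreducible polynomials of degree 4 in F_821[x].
There are 113582648910 monic irreducible polynomials of degree 4 over F_821

Each element of F_{821^4} that lies in no proper subfield is a root of exactly one monic irreducible of degree 4 over F_821, and each such polynomial has 4 distinct roots in F_{821^4}. By Möbius inversion the count is N_821(4) = (1/4) Σ_{d|4} μ(4/d) · 821^d = (1/4)(μ(4)·821^1 + μ(2)·821^2 + μ(1)·821^4) = 454330595640/4 = 113582648910.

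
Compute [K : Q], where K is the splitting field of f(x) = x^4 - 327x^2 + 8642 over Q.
[K : Q] = 4

Solving the quadratic in x^2: x^2 = (327 ± √(327^2 - 4·8642))/2 = (327 ± √72361)/2 = (327 ± 269)/2, giving x^2 = 298 or x^2 = 29. So f(x) = (x^2 - 298)(x^2 - 29) and the roots of f are ±√298, ±√29. Hence the splitting field is K = Q(√298, √29). Since 298 and 29 are distinct squarefree integers > 1, their product 8642 is not a perfect square, so √29 ∉ Q(√298). By the tower law [K:Q] = [Q(√298,√29):Q(√298)] · [Q(√298):Q] = 2 · 2 = 4.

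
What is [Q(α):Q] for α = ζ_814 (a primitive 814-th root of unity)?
[Q(α):Q] = 360

The minimal polynomial of ζ_814 over Q is the 814-th cyclotomic polynomial Φ_814(x), which is irreducible over Q and has degree φ(814) = 360. Hence [Q(α):Q] = φ(814) = 360.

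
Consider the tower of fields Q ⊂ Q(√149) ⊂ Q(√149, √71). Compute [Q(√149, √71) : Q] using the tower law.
[Q(√149, √71) : Q] = 4

[Q(√149):Q] = 2 (min poly x^2 - 149, irreducible since 149 is squarefree > 1). For the top step, suppose √71 ∈ Q(√149), say √71 = c + d√149 with c, d ∈ Q. Squaring: 71 = c^2 + 149d^2 + 2cd√149. Since √149 ∉ Q this forces 2cd = 0. If d = 0 then √71 = c ∈ Q, contradicting 71 squarefree > 1. If c = 0 then 71 = 149d^2, so 149·71 = (149d)^2 is a perfect square in Q — but 149·71 = 10579 is not a perfect square (since 149 and 71 are distinct squarefree integers). Contradiction. Hence √71 ∉ Q(√149), so x^2 - 71 stays irreducible over Q(√149) and [Q(√149, √71) : Q(√149)] = 2. By the tower law, [Q(√149, √71) : Q] = 2 · 2 = 4.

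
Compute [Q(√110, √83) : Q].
[Q(√110, √83) : Q] = 4

[Q(√110):Q] = 2 (min poly x^2 - 110, irreducible since 110 is squarefree > 1). For the top step, suppose √83 ∈ Q(√110), say √83 = c + d√110 with c, d ∈ Q. Squaring: 83 = c^2 + 110d^2 + 2cd√110. Since √110 ∉ Q this forces 2cd = 0. If d = 0 then √83 = c ∈ Q, contradicting 83 squarefree > 1. If c = 0 then 83 = 110d^2, so 110·83 = (110d)^2 is a perfect square in Q — but 110·83 = 9130 is not a perfect square (since 110 and 83 are distinct squarefree integers). Contradiction. Hence √83 ∉ Q(√110), so x^2 - 83 stays irreducible over Q(√110) and [Q(√110, √83) : Q(√110)] = 2. By the tower law, [Q(√110, √83) : Q] = 2 · 2 = 4.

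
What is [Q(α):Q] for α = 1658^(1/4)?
[Q(α):Q] = 4

α is a root of x^4 - 1658. By Eisenstein's criterion at the prime p = 2 (which divides the constant term 1658 but p^2 = 4 does not, since 1658 is squarefree), x^4 - 1658 is irreducible over Q. Hence [Q(α):Q] = 4.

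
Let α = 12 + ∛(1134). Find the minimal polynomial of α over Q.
m_α(x) = x^3 - 36x^2 + 432x - 2862

Set β = α - 12 = ∛(1134), so β^3 = 1134. Then (α - 12)^3 - 1134 = 0, i.e. α is a root of g(x) = (x - 12)^3 - 1134 = x^3 - 36x^2 + 432x - 2862. Since g(x) = h(x - 12) where h(x) = x^3 - 1134, and h is irreducible over Q (because 1134 is not a perfect cube, so h has no rational root, and a monic cubic with no rational root is irreducible), g is also irreducible (irreducibility is preserved under the substitution x → x - 12). Hence m_α(x) = x^3 - 36x^2 + 432x - 2862.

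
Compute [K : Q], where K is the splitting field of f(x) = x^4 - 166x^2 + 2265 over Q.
[K : Q] = 4

Solving the quadratic in x^2: x^2 = (166 ± √(166^2 - 4·2265))/2 = (166 ± √18496)/2 = (166 ± 136)/2, giving x^2 = 151 or x^2 = 15. So f(x) = (x^2 - 151)(x^2 - 15) and the roots of f are ±√151, ±√15. Hence the splitting field is K = Q(√151, √15). Since 151 and 15 are distinct squarefree integers > 1, their product 2265 is not a perfect square, so √15 ∉ Q(√151). By the tower law [K:Q] = [Q(√151,√15):Q(√151)] · [Q(√151):Q] = 2 · 2 = 4.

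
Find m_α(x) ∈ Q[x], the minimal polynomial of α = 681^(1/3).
m_α(x) = x^3 - 681

α satisfies α^3 = 681, so x^3 - 681 annihilates α. By the rational root test, a rational root p/q (in lowest terms) of x^3 - 681 would satisfy p^3 = 681 q^3, forcing q = 1 and p^3 = 681; but 681 is not a perfect cube, contradiction. A monic cubic over Q with no rational root is irreducible (any nontrivial factorization would include a linear factor). Hence x^3 - 681 is the minimal polynomial of α, and in particular [Q(α):Q] = 3.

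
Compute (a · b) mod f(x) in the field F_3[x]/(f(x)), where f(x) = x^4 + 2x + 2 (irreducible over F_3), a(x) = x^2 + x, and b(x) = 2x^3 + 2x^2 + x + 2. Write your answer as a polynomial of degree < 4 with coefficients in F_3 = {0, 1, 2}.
a · b ≡ 2x^2 + 2x + 1 (mod f(x))

Multiply in F_3[x]: a(x)·b(x) = (x^2 + x)·(2x^3 + 2x^2 + x + 2) = 2x^5 + x^4 + 2x. This has degree ≥ 4, so divide by f(x) over F_3: 2x^5 + x^4 + 2x = (2x + 1)·(x^4 + 2x + 2) + (2x^2 + 2x + 1). Hence a·b ≡ 2x^2 + 2x + 1 (mod f). (F_3[x]/(f) is a field with 3^4 = 81 elements since f is irreducible of degree 4.)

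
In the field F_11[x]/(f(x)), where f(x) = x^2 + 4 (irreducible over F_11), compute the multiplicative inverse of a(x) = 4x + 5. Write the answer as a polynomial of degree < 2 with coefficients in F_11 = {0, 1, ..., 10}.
a(x)^(-1) ≡ 7x + 5 (mod f(x))

Since f is irreducible over F_11, F_11[x]/(f) is a field and a(x) ≠ 0 has an inverse. Apply the extended Euclidean algorithm to f(x) and a(x) in F_11[x]: f(x) = (3x + 10)·a(x) + (9). The last nonzero remainder is the constant 9 = gcd(f, a) in F_11. Back-substituting through the division chain expresses 9 = s(x)·a(x) + t(x)·f(x) with s(x) ≡ 8x + 1 (mod f), so (8x + 1)·a(x) ≡ 9 (mod f). Multiplying by 9^(-1) ≡ 5 in F_11 gives a(x)^(-1) ≡ 5·(8x + 1) ≡ 7x + 5 (mod f). Check: (4x + 5)·(7x + 5) = 6x^2 + 3 ≡ 1 (mod x^2 + 4).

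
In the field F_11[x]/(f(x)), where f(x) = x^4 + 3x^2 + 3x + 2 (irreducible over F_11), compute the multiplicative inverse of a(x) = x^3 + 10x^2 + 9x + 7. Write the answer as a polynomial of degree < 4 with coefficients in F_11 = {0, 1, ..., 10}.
a(x)^(-1) ≡ 7x^3 + 3x^2 + 4x + 3 (mod f(x))

Since f is irreducible over F_11, F_11[x]/(f) is a field and a(x) ≠ 0 has an inverse. Apply the extended Euclidean algorithm to f(x) and a(x) in F_11[x]: f(x) = (x + 1)·a(x) + (6x^2 + 9x + 6);  a(x) = (2x + 6)·(6x^2 + 9x + 6) + (9x + 4);  (6x^2 + 9x + 6) = (8x + 6)·(9x + 4) + (4). The last nonzero remainder is the constant 4 = gcd(f, a) in F_11. Back-substituting through the division chain expresses 4 = s(x)·a(x) + t(x)·f(x) with s(x) ≡ 6x^3 + x^2 + 5x + 1 (mod f), so (6x^3 + x^2 + 5x + 1)·a(x) ≡ 4 (mod f). Multiplying by 4^(-1) ≡ 3 in F_11 gives a(x)^(-1) ≡ 3·(6x^3 + x^2 + 5x + 1) ≡ 7x^3 + 3x^2 + 4x + 3 (mod f). Check: (x^3 + 10x^2 + 9x + 7)·(7x^3 + 3x^2 + 4x + 3) = 7x^6 + 7x^5 + 9x^4 + 9x^3 + 10x^2 + 10 ≡ 1 (mod x^4 + 3x^2 + 3x + 2).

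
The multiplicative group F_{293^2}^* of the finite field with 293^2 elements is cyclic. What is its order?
|F_{293^2}^*| = 85848

F_{293^2} has 293^2 = 85849 elements; its multiplicative group consists of all nonzero elements, so |F_{293^2}^*| = 85849 - 1 = 85848. (It is cyclic since any finite subgroup of the multiplicative group of a field is cyclic.)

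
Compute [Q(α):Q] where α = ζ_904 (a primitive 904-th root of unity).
[Q(α):Q] = 448

The minimal polynomial of ζ_904 over Q is the 904-th cyclotomic polynomial Φ_904(x), which is irreducible over Q and has degree φ(904) = 448. Hence [Q(α):Q] = φ(904) = 448.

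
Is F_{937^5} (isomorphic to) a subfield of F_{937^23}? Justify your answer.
No: F_{937^5} is not a subfield of F_{937^23}

F_{p^m} embeds in F_{p^n} iff m | n. Here 5 ∤ 23 (since 23 = 4·5 + 3 with remainder 3 ≠ 0), so F_{937^5} is not a subfield of F_{937^23}. Equivalently: if it were, the tower law would give 5 = [F_{937^5}:F_937] dividing [F_{937^23}:F_937] = 23, contradiction.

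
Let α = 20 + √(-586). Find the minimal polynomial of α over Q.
m_α(x) = x^2 - 40x + 986

From α - 20 = √(-586), squaring gives (α - 20)^2 = -586, i.e. α^2 - 40α + 400 = -586, so α^2 - 40α + 986 = 0. The discriminant of x^2 - 40x + 986 is (-40)^2 - 4·(986) = 1600 - 3944 = -2344, and 4·(-586) is not a perfect square in Q since -586 is squarefree and ≠ 1. Hence x^2 - 40x + 986 is irreducible over Q and is the minimal polynomial of α.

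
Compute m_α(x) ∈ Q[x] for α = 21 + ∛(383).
m_α(x) = x^3 - 63x^2 + 1323x - 9644

Set β = α - 21 = ∛(383), so β^3 = 383. Then (α - 21)^3 - 383 = 0, i.e. α is a root of g(x) = (x - 21)^3 - 383 = x^3 - 63x^2 + 1323x - 9644. Since g(x) = h(x - 21) where h(x) = x^3 - 383, and h is irreducible over Q (because 383 is not a perfect cube, so h has no rational root, and a monic cubic with no rational root is irreducible), g is also irreducible (irreducibility is preserved under the substitution x → x - 21). Hence m_α(x) = x^3 - 63x^2 + 1323x - 9644.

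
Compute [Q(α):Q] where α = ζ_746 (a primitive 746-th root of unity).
[Q(α):Q] = 372

The minimal polynomial of ζ_746 over Q is the 746-th cyclotomic polynomial Φ_746(x), which is irreducible over Q and has degree φ(746) = 372. Hence [Q(α):Q] = φ(746) = 372.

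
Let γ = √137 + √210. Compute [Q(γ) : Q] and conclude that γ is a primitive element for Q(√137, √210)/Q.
[Q(γ) : Q] = 4 (equivalently, Q(γ) = Q(√137, √210))

Obviously Q(γ) ⊆ Q(√137, √210), and [Q(√137, √210):Q] = 4 (since 137, 210 are distinct squarefree integers > 1 with 28770 not a perfect square). To show equality we compute the minimal polynomial of γ. From γ = √137 + √210: γ^2 = 137 + 2√(28770) + 210 = 347 + 2√(28770), so γ^2 - 347 = 2√(28770); squaring, (γ^2 - 347)^2 = 4·28770, i.e. γ^4 - 694γ^2 + 120409 - 115080 = 0, i.e. γ^4 - 694γ^2 + 5329 = 0. So γ is a root of x^4 - 694x^2 + 5329. This polynomial is irreducible over Q: it has no rational root (each ±√137 ± √210 is irrational), and any factorization into two quadratics over Q would force √(28770) ∈ Q (pairing opposite roots) or √137, √210 ∈ Q (other pairings), all impossible. Hence [Q(γ):Q] = 4 = [Q(√137, √210):Q], so Q(γ) = Q(√137, √210).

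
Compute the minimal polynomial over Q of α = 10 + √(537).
m_α(x) = x^2 - 20x - 437

From α - 10 = √(537), squaring gives (α - 10)^2 = 537, i.e. α^2 - 20α + 100 = 537, so α^2 - 20α - 437 = 0. The discriminant of x^2 - 20x - 437 is (-20)^2 - 4·(-437) = 400 + 1748 = 2148, and 4·(537) is not a perfect square in Q since 537 is squarefree and ≠ 1. Hence x^2 - 20x - 437 is irreducible over Q and is the minimal polynomial of α.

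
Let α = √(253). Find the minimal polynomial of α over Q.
m_α(x) = x^2 - 253

α satisfies α^2 - 253 = 0, so x^2 - 253 annihilates α. Since d = 253 is squarefree and ≠ 1, it is not a perfect square in Q, so x^2 - 253 has no rational root and is therefore irreducible over Q (a degree-2 polynomial over a field is irreducible iff it has no root). Hence m_α(x) = x^2 - 253.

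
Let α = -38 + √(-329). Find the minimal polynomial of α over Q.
m_α(x) = x^2 + 76x + 1773

From α + 38 = √(-329), squaring gives (α + 38)^2 = -329, i.e. α^2 + 76α + 1444 = -329, so α^2 + 76α + 1773 = 0. The discriminant of x^2 + 76x + 1773 is (76)^2 - 4·(1773) = 5776 - 7092 = -1316, and 4·(-329) is not a perfect square in Q since -329 is squarefree and ≠ 1. Hence x^2 + 76x + 1773 is irreducible over Q and is the minimal polynomial of α.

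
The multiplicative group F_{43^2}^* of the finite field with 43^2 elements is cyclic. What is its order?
|F_{43^2}^*| = 1848

F_{43^2} has 43^2 = 1849 elements; its multiplicative group consists of all nonzero elements, so |F_{43^2}^*| = 1849 - 1 = 1848. (It is cyclic since any finite subgroup of the multiplicative group of a field is cyclic.)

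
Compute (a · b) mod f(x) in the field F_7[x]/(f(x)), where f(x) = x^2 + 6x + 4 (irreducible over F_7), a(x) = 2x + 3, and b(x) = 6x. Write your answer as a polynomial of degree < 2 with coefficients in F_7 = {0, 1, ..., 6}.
a · b ≡ 2x + 1 (mod f(x))

Multiply in F_7[x]: a(x)·b(x) = (2x + 3)·(6x) = 5x^2 + 4x. This has degree ≥ 2, so divide by f(x) over F_7: 5x^2 + 4x = (5)·(x^2 + 6x + 4) + (2x + 1). Hence a·b ≡ 2x + 1 (mod f). (F_7[x]/(f) is a field with 7^2 = 49 elements since f is irreducible of degree 2.)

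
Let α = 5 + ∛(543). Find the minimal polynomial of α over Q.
m_α(x) = x^3 - 15x^2 + 75x - 668

Set β = α - 5 = ∛(543), so β^3 = 543. Then (α - 5)^3 - 543 = 0, i.e. α is a root of g(x) = (x - 5)^3 - 543 = x^3 - 15x^2 + 75x - 668. Since g(x) = h(x - 5) where h(x) = x^3 - 543, and h is irreducible over Q (because 543 is not a perfect cube, so h has no rational root, and a monic cubic with no rational root is irreducible), g is also irreducible (irreducibility is preserved under the substitution x → x - 5). Hence m_α(x) = x^3 - 15x^2 + 75x - 668.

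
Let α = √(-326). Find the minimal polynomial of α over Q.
m_α(x) = x^2 + 326

α satisfies α^2 + 326 = 0, so x^2 + 326 annihilates α. Since d = -326 is squarefree and ≠ 1, it is not a perfect square in Q, so x^2 + 326 has no rational root and is therefore irreducible over Q (a degree-2 polynomial over a field is irreducible iff it has no root). Hence m_α(x) = x^2 + 326.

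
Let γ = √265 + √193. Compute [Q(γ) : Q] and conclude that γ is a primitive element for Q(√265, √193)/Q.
[Q(γ) : Q] = 4 (equivalently, Q(γ) = Q(√265, √193))

Obviously Q(γ) ⊆ Q(√265, √193), and [Q(√265, √193):Q] = 4 (since 265, 193 are distinct squarefree integers > 1 with 51145 not a perfect square). To show equality we compute the minimal polynomial of γ. From γ = √265 + √193: γ^2 = 265 + 2√(51145) + 193 = 458 + 2√(51145), so γ^2 - 458 = 2√(51145); squaring, (γ^2 - 458)^2 = 4·51145, i.e. γ^4 - 916γ^2 + 209764 - 204580 = 0, i.e. γ^4 - 916γ^2 + 5184 = 0. So γ is a root of x^4 - 916x^2 + 5184. This polynomial is irreducible over Q: it has no rational root (each ±√265 ± √193 is irrational), and any factorization into two quadratics over Q would force √(51145) ∈ Q (pairing opposite roots) or √265, √193 ∈ Q (other pairings), all impossible. Hence [Q(γ):Q] = 4 = [Q(√265, √193):Q], so Q(γ) = Q(√265, √193).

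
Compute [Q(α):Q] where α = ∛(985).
[Q(α):Q] = 3

The minimal polynomial of α is x^3 - 985, irreducible over Q since 985 is not a perfect cube (so x^3 - 985 has no rational root). Hence [Q(α):Q] = deg(m_α) = 3.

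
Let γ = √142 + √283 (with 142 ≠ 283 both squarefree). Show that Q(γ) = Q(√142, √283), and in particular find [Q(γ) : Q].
[Q(γ) : Q] = 4 (equivalently, Q(γ) = Q(√142, √283))

Obviously Q(γ) ⊆ Q(√142, √283), and [Q(√142, √283):Q] = 4 (since 142, 283 are distinct squarefree integers > 1 with 40186 not a perfect square). To show equality we compute the minimal polynomial of γ. From γ = √142 + √283: γ^2 = 142 + 2√(40186) + 283 = 425 + 2√(40186), so γ^2 - 425 = 2√(40186); squaring, (γ^2 - 425)^2 = 4·40186, i.e. γ^4 - 850γ^2 + 180625 - 160744 = 0, i.e. γ^4 - 850γ^2 + 19881 = 0. So γ is a root of x^4 - 850x^2 + 19881. This polynomial is irreducible over Q: it has no rational root (each ±√142 ± √283 is irrational), and any factorization into two quadratics over Q would force √(40186) ∈ Q (pairing opposite roots) or √142, √283 ∈ Q (other pairings), all impossible. Hence [Q(γ):Q] = 4 = [Q(√142, √283):Q], so Q(γ) = Q(√142, √283).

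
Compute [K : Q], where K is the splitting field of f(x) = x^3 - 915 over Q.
[K : Q] = 6

The roots of x^3 - 915 are ∛915, ω∛915, ω^2∛915 where ω = e^(2πi/3) is a primitive cube root of unity, so K = Q(∛915, ω). Now [Q(∛915):Q] = 3 (since 915 is not a perfect cube, x^3 - 915 is irreducible) and [Q(ω):Q] = 2. Both 2 and 3 divide [K:Q], and [K:Q] ≤ 3·2 = 6, so [K:Q] = 6. (Equivalently: Q(∛915) ⊂ R but ω ∉ R, so [K : Q(∛915)] = 2.)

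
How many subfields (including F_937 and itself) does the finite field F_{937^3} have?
F_{937^3} has 2 subfields

The subfields of F_{p^n} are exactly the fields F_{p^d} for d | n (each is the fixed field of the unique index-d subgroup of Gal(F_{p^n}/F_p) ≅ Z/nZ). The divisors of n = 3 are {1, 3}, giving 2 subfields: F_{937^1}, F_{937^3}.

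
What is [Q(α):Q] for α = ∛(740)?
[Q(α):Q] = 3

The minimal polynomial of α is x^3 - 740, irreducible over Q since 740 is not a perfect cube (so x^3 - 740 has no rational root). Hence [Q(α):Q] = deg(m_α) = 3.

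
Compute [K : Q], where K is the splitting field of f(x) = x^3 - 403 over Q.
[K : Q] = 6

The roots of x^3 - 403 are ∛403, ω∛403, ω^2∛403 where ω = e^(2πi/3) is a primitive cube root of unity, so K = Q(∛403, ω). Now [Q(∛403):Q] = 3 (since 403 is not a perfect cube, x^3 - 403 is irreducible) and [Q(ω):Q] = 2. Both 2 and 3 divide [K:Q], and [K:Q] ≤ 3·2 = 6, so [K:Q] = 6. (Equivalently: Q(∛403) ⊂ R but ω ∉ R, so [K : Q(∛403)] = 2.)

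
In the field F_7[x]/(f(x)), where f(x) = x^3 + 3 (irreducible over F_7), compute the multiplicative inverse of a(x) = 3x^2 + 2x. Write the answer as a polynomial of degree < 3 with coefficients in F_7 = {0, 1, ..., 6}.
a(x)^(-1) ≡ 2x^2 + 4x + 2 (mod f(x))

Since f is irreducible over F_7, F_7[x]/(f) is a field and a(x) ≠ 0 has an inverse. Apply the extended Euclidean algorithm to f(x) and a(x) in F_7[x]: f(x) = (5x + 6)·a(x) + (2x + 3);  a(x) = (5x + 4)·(2x + 3) + (2). The last nonzero remainder is the constant 2 = gcd(f, a) in F_7. Back-substituting through the division chain expresses 2 = s(x)·a(x) + t(x)·f(x) with s(x) ≡ 4x^2 + x + 4 (mod f), so (4x^2 + x + 4)·a(x) ≡ 2 (mod f). Multiplying by 2^(-1) ≡ 4 in F_7 gives a(x)^(-1) ≡ 4·(4x^2 + x + 4) ≡ 2x^2 + 4x + 2 (mod f). Check: (3x^2 + 2x)·(2x^2 + 4x + 2) = 6x^4 + 2x^3 + 4x ≡ 1 (mod x^3 + 3).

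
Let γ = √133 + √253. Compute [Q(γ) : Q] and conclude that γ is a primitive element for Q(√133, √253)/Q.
[Q(γ) : Q] = 4 (equivalently, Q(γ) = Q(√133, √253))

Obviously Q(γ) ⊆ Q(√133, √253), and [Q(√133, √253):Q] = 4 (since 133, 253 are distinct squarefree integers > 1 with 33649 not a perfect square). To show equality we compute the minimal polynomial of γ. From γ = √133 + √253: γ^2 = 133 + 2√(33649) + 253 = 386 + 2√(33649), so γ^2 - 386 = 2√(33649); squaring, (γ^2 - 386)^2 = 4·33649, i.e. γ^4 - 772γ^2 + 148996 - 134596 = 0, i.e. γ^4 - 772γ^2 + 14400 = 0. So γ is a root of x^4 - 772x^2 + 14400. This polynomial is irreducible over Q: it has no rational root (each ±√133 ± √253 is irrational), and any factorization into two quadratics over Q would force √(33649) ∈ Q (pairing opposite roots) or √133, √253 ∈ Q (other pairings), all impossible. Hence [Q(γ):Q] = 4 = [Q(√133, √253):Q], so Q(γ) = Q(√133, √253).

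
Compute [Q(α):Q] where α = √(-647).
[Q(α):Q] = 2

[Q(α):Q] equals the degree of the minimal polynomial of α. Here α^2 = -647 and x^2 + 647 is irreducible (d = -647 is squarefree, ≠ 1, hence not a square), so deg(m_α) = 2. Thus [Q(α):Q] = 2.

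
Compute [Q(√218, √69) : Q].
[Q(√218, √69) : Q] = 4

[Q(√218):Q] = 2 (min poly x^2 - 218, irreducible since 218 is squarefree > 1). For the top step, suppose √69 ∈ Q(√218), say √69 = c + d√218 with c, d ∈ Q. Squaring: 69 = c^2 + 218d^2 + 2cd√218. Since √218 ∉ Q this forces 2cd = 0. If d = 0 then √69 = c ∈ Q, contradicting 69 squarefree > 1. If c = 0 then 69 = 218d^2, so 218·69 = (218d)^2 is a perfect square in Q — but 218·69 = 15042 is not a perfect square (since 218 and 69 are distinct squarefree integers). Contradiction. Hence √69 ∉ Q(√218), so x^2 - 69 stays irreducible over Q(√218) and [Q(√218, √69) : Q(√218)] = 2. By the tower law, [Q(√218, √69) : Q] = 2 · 2 = 4.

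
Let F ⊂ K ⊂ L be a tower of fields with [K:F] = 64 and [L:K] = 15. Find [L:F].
[L:F] = 960

The tower law says that for any tower of field extensions F ⊂ K ⊂ L with finite degrees, [L:F] = [L:K] · [K:F]. Here this gives [L:F] = 15 · 64 = 960.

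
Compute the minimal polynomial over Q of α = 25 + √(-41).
m_α(x) = x^2 - 50x + 666

From α - 25 = √(-41), squaring gives (α - 25)^2 = -41, i.e. α^2 - 50α + 625 = -41, so α^2 - 50α + 666 = 0. The discriminant of x^2 - 50x + 666 is (-50)^2 - 4·(666) = 2500 - 2664 = -164, and 4·(-41) is not a perfect square in Q since -41 is squarefree and ≠ 1. Hence x^2 - 50x + 666 is irreducible over Q and is the minimal polynomial of α.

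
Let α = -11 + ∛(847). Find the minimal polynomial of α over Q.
m_α(x) = x^3 + 33x^2 + 363x + 484

Set β = α + 11 = ∛(847), so β^3 = 847. Then (α + 11)^3 - 847 = 0, i.e. α is a root of g(x) = (x + 11)^3 - 847 = x^3 + 33x^2 + 363x + 484. Since g(x) = h(x + 11) where h(x) = x^3 - 847, and h is irreducible over Q (because 847 is not a perfect cube, so h has no rational root, and a monic cubic with no rational root is irreducible), g is also irreducible (irreducibility is preserved under the substitution x → x + 11). Hence m_α(x) = x^3 + 33x^2 + 363x + 484.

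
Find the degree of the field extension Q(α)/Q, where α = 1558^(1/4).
[Q(α):Q] = 4

α is a root of x^4 - 1558. By Eisenstein's criterion at the prime p = 2 (which divides the constant term 1558 but p^2 = 4 does not, since 1558 is squarefree), x^4 - 1558 is irreducible over Q. Hence [Q(α):Q] = 4.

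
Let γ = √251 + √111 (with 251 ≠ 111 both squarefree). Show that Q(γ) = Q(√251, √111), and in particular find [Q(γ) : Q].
[Q(γ) : Q] = 4 (equivalently, Q(γ) = Q(√251, √111))

Obviously Q(γ) ⊆ Q(√251, √111), and [Q(√251, √111):Q] = 4 (since 251, 111 are distinct squarefree integers > 1 with 27861 not a perfect square). To show equality we compute the minimal polynomial of γ. From γ = √251 + √111: γ^2 = 251 + 2√(27861) + 111 = 362 + 2√(27861), so γ^2 - 362 = 2√(27861); squaring, (γ^2 - 362)^2 = 4·27861, i.e. γ^4 - 724γ^2 + 131044 - 111444 = 0, i.e. γ^4 - 724γ^2 + 19600 = 0. So γ is a root of x^4 - 724x^2 + 19600. This polynomial is irreducible over Q: it has no rational root (each ±√251 ± √111 is irrational), and any factorization into two quadratics over Q would force √(27861) ∈ Q (pairing opposite roots) or √251, √111 ∈ Q (other pairings), all impossible. Hence [Q(γ):Q] = 4 = [Q(√251, √111):Q], so Q(γ) = Q(√251, √111).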